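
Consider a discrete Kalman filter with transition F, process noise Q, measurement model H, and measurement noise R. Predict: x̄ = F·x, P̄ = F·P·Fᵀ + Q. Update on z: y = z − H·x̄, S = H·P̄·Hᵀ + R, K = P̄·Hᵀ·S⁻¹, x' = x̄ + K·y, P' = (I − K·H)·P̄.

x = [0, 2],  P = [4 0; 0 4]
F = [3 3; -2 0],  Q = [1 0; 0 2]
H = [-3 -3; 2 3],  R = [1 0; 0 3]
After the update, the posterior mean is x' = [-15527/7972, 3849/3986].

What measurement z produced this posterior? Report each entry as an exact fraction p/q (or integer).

x̄ = F·x = [6, 0]
P̄ = F·P·Fᵀ + Q = [73 -24; -24 18]
S = H·P̄·Hᵀ + R = [388 -240; -240 169]
K = P̄·Hᵀ·S⁻¹ = [-7083/7972 -1642/1993; 2241/3986 1662/1993]
x' − x̄ = [-63359/7972, 3849/3986] = K·y
y = (KᵀK)⁻¹·Kᵀ·(x' − x̄) = [21, -13]
z = y + H·x̄ = [21, -13] + [-18, 12] = [3, -1]

z = [3, -1]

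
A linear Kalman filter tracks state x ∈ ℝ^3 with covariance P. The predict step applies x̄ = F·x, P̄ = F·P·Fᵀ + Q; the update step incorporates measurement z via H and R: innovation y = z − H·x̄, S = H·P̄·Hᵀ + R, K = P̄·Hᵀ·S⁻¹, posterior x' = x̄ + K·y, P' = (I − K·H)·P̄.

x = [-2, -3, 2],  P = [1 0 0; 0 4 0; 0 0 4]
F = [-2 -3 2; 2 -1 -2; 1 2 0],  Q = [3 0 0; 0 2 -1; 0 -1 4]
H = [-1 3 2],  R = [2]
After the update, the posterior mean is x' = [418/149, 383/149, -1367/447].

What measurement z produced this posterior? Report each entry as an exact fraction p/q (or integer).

x̄ = F·x = [17, -5, -8]
P̄ = F·P·Fᵀ + Q = [59 -8 -26; -8 26 -7; -26 -7 21]
S = H·P̄·Hᵀ + R = [447]
K = P̄·Hᵀ·S⁻¹ = [-45/149; 24/149; 47/447]
x' − x̄ = [-2115/149, 1128/149, 2209/447] = K·y
y = (KᵀK)⁻¹·Kᵀ·(x' − x̄) = [47]
z = y + H·x̄ = [47] + [-48] = [-1]

z = [-1]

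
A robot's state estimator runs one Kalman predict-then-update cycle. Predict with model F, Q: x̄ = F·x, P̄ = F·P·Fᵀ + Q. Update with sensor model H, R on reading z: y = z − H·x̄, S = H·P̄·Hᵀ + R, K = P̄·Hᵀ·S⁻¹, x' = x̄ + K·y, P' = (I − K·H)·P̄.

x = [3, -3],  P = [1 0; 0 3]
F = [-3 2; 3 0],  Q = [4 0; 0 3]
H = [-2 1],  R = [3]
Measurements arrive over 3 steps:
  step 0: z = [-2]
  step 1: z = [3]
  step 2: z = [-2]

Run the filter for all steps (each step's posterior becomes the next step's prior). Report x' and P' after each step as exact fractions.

step 0: x̄ = F·x = [-15, 9]
step 0: P̄ = F·P·Fᵀ + Q = [25 -9; -9 12]
step 0: y = z − H·x̄ = [-41]
step 0: S = H·P̄·Hᵀ + R = [151]
step 0: K = P̄·Hᵀ·S⁻¹ = [-59/151; 30/151]
step 0: x' = x̄ + K·y = [154/151, 129/151]
step 0: P' = (I − K·H)·P̄ = [294/151 411/151; 411/151 912/151]
step 1: x̄ = F·x = [-204/151, 462/151]
step 1: P̄ = F·P·Fᵀ + Q = [1966/151 -180/151; -180/151 3099/151]
step 1: y = z − H·x̄ = [-417/151]
step 1: S = H·P̄·Hᵀ + R = [12136/151]
step 1: K = P̄·Hᵀ·S⁻¹ = [-514/1517; 3459/12136]
step 1: x' = x̄ + K·y = [-630/1517, 27579/12136]
step 1: P' = (I − K·H)·P̄ = [5754/1517 9966/1517; 9966/1517 169833/12136]
step 2: x̄ = F·x = [35139/6068, -1890/1517]
step 2: P̄ = F·P·Fᵀ + Q = [46357/3034 8010/1517; 8010/1517 56337/1517]
step 2: y = z − H·x̄ = [32851/3034]
step 2: S = H·P̄·Hᵀ + R = [121562/1517]
step 2: K = P̄·Hᵀ·S⁻¹ = [-38347/121562; 40317/121562]
step 2: x' = x̄ + K·y = [2171/914, 4287/1828]
step 2: P' = (I − K·H)·P̄ = [444012/60781 1661007/121562; 1661007/121562 3442965/121562]

step 0: x' = [154/151, 129/151], P' = [294/151 411/151; 411/151 912/151]
step 1: x' = [-630/1517, 27579/12136], P' = [5754/1517 9966/1517; 9966/1517 169833/12136]
step 2: x' = [2171/914, 4287/1828], P' = [444012/60781 1661007/121562; 1661007/121562 3442965/121562]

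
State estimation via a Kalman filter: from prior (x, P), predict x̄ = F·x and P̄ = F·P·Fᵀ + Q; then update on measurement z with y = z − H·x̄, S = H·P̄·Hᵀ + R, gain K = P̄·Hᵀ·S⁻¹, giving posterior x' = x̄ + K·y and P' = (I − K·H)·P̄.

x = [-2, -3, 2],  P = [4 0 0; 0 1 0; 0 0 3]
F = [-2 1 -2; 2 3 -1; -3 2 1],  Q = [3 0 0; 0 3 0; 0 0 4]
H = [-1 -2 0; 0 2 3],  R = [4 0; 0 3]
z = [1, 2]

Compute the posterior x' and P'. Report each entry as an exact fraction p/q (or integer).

x' = [3299/935, -1153/425, 1029/425]
P' = [4469/187 -2001/170 679/85; -2001/170 11499/1700 -3891/850; 679/85 -3891/850 2913/850]

x̄ = F·x = [-3, -15, 2]
P̄ = F·P·Fᵀ + Q = [32 -7 20; -7 31 -21; 20 -21 47]
y = z − H·x̄ = [-32, 26]
S = H·P̄·Hᵀ + R = [132 -44; -44 298]
K = P̄·Hᵀ·S⁻¹ = [-167/1870 12/85; -747/1700 -29/425; 124/425 319/850]
x' = x̄ + K·y = [3299/935, -1153/425, 1029/425]
P' = (I − K·H)·P̄ = [4469/187 -2001/170 679/85; -2001/170 11499/1700 -3891/850; 679/85 -3891/850 2913/850]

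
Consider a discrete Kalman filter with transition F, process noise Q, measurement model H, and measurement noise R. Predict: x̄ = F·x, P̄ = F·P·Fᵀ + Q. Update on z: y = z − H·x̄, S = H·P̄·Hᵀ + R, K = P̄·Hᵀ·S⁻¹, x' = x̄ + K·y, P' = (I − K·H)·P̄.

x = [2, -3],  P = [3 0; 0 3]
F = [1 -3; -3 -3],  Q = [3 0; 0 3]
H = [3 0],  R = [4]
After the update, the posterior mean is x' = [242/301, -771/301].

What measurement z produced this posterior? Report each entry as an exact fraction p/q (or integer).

x̄ = F·x = [11, 3]
P̄ = F·P·Fᵀ + Q = [33 18; 18 57]
S = H·P̄·Hᵀ + R = [301]
K = P̄·Hᵀ·S⁻¹ = [99/301; 54/301]
x' − x̄ = [-3069/301, -1674/301] = K·y
y = (KᵀK)⁻¹·Kᵀ·(x' − x̄) = [-31]
z = y + H·x̄ = [-31] + [33] = [2]

z = [2]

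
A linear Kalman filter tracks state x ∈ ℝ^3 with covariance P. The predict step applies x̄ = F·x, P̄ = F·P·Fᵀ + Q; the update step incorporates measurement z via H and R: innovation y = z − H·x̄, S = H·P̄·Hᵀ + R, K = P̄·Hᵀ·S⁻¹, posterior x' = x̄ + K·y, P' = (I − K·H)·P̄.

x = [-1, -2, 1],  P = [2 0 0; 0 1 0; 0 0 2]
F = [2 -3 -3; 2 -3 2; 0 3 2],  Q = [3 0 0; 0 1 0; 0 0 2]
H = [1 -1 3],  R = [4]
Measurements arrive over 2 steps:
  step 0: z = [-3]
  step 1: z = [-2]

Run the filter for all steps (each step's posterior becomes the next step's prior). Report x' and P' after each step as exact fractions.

step 0: x̄ = F·x = [1, 6, -4]
step 0: P̄ = F·P·Fᵀ + Q = [38 5 -21; 5 26 -1; -21 -1 19]
step 0: y = z − H·x̄ = [14]
step 0: S = H·P̄·Hᵀ + R = [109]
step 0: K = P̄·Hᵀ·S⁻¹ = [-30/109; -24/109; 37/109]
step 0: x' = x̄ + K·y = [-311/109, 318/109, 82/109]
step 0: P' = (I − K·H)·P̄ = [3242/109 -175/109 -1179/109; -175/109 2258/109 779/109; -1179/109 779/109 702/109]
step 1: x̄ = F·x = [-1822/109, -1412/109, 1118/109]
step 1: P̄ = F·P·Fᵀ + Q = [70205/109 35873/109 -41985/109; 35873/109 19527/109 -23280/109; -41985/109 -23280/109 32696/109]
step 1: y = z − H·x̄ = [-3162/109]
step 1: S = H·P̄·Hᵀ + R = [200456/109]
step 1: K = P̄·Hᵀ·S⁻¹ = [-91623/200456; -26747/100228; 79383/200456]
step 1: x' = x̄ + K·y = [-346417/100228, -261229/50114, -123391/100228]
step 1: P' = (I − K·H)·P̄ = [52093939/200456 10503107/100228 -10484739/200456; 10503107/100228 2414441/50114 -1927071/100228; -10484739/200456 -1927071/100228 2316043/200456]

step 0: x' = [-311/109, 318/109, 82/109], P' = [3242/109 -175/109 -1179/109; -175/109 2258/109 779/109; -1179/109 779/109 702/109]
step 1: x' = [-346417/100228, -261229/50114, -123391/100228], P' = [52093939/200456 10503107/100228 -10484739/200456; 10503107/100228 2414441/50114 -1927071/100228; -10484739/200456 -1927071/100228 2316043/200456]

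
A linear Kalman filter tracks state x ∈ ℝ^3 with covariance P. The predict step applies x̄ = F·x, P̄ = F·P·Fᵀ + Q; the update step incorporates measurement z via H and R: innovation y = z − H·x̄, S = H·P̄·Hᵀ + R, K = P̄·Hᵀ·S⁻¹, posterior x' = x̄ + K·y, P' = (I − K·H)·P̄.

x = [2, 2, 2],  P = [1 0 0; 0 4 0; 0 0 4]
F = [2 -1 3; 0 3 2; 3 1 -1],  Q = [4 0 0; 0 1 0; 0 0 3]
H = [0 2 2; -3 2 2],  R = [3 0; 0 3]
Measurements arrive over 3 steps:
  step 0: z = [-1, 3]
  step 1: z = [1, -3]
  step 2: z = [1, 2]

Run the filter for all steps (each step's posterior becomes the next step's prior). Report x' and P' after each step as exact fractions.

step 0: x̄ = F·x = [8, 10, 6]
step 0: P̄ = F·P·Fᵀ + Q = [48 12 -10; 12 53 4; -10 4 20]
step 0: y = z − H·x̄ = [-33, -5]
step 0: S = H·P̄·Hᵀ + R = [327 312; 312 735]
step 0: K = P̄·Hᵀ·S⁻¹ = [5180/15889 -15676/47667; 6606/15889 -1118/15889; 1216/15889 1170/15889]
step 0: x' = x̄ + K·y = [-53104/47667, -53518/15889, 49356/15889]
step 0: P' = (I − K·H)·P̄ = [31216/47667 7724/15889 46/15889; 7724/15889 176237/15889 -166328/15889; 46/15889 -166328/15889 168152/15889]
step 1: x̄ = F·x = [498550/47667, -61842/15889, -155978/15889]
step 1: P̄ = F·P·Fᵀ + Q = [8287219/47667 -637567/15889 -1290975/15889; -637567/15889 278694/15889 428527/15889; -1290975/15889 428527/15889 864428/15889]
step 1: y = z − H·x̄ = [451529/15889, 886523/15889]
step 1: S = H·P̄·Hᵀ + R = [8048371/15889 19571956/15889; 19571956/15889 56052532/15889]
step 1: K = P̄·Hᵀ·S⁻¹ = [338102455/1071025731 -1400413981/4284102924; 74288077/357008577 -18992497/1428034308; 32403215/119002859 9592825/476011436]
step 1: x' = x̄ + K·y = [1701377351/1428034308, 608871995/476011436, -454344937/476011436]
step 1: P' = (I − K·H)·P̄ = [2752823801/4284102924 316144805/1428034308 120020035/476011436; 316144805/1428034308 857420061/476011436 -708843907/476011436; 120020035/476011436 -708843907/476011436 903263197/476011436]
step 2: x̄ = F·x = [-628241429/357008577, 917926111/476011436, 2764594283/476011436]
step 2: P̄ = F·P·Fᵀ + Q = [39118700876/1071025731 -250554650/119002859 -2874458077/357008577; -250554650/119002859 3299717889/476011436 3143132321/476011436; -2874458077/357008577 3143132321/476011436 7271398581/476011436]
step 2: y = z − H·x̄ = [-1722257338/119002859, -2231495908/119002859]
step 2: S = H·P̄·Hᵀ + R = [17214389689/119002859 24109625166/119002859; 24109625166/119002859 70837578673/119002859]
step 2: K = P̄·Hᵀ·S⁻¹ = [5077648530482/16087470425997 -5238518097434/16087470425997; 1112647776365/5362490141999 -77922905365/5362490141999; 1462340926625/5362490141999 114087343114/5362490141999]
step 2: x' = x̄ + K·y = [-3564823705685/16087470425997, -17202568979029/21449960567996, 31366122605591/21449960567996]
step 2: P' = (I − K·H)·P̄ = [10316166627916/16087470425997 1190570681730/5362490141999 1348253583511/5362490141999; 1190570681730/5362490141999 38619553683829/21449960567996 -31943667025639/21449960567996; 1348253583511/5362490141999 -31943667025639/21449960567996 40717712585389/21449960567996]

step 0: x' = [-53104/47667, -53518/15889, 49356/15889], P' = [31216/47667 7724/15889 46/15889; 7724/15889 176237/15889 -166328/15889; 46/15889 -166328/15889 168152/15889]
step 1: x' = [1701377351/1428034308, 608871995/476011436, -454344937/476011436], P' = [2752823801/4284102924 316144805/1428034308 120020035/476011436; 316144805/1428034308 857420061/476011436 -708843907/476011436; 120020035/476011436 -708843907/476011436 903263197/476011436]
step 2: x' = [-3564823705685/16087470425997, -17202568979029/21449960567996, 31366122605591/21449960567996], P' = [10316166627916/16087470425997 1190570681730/5362490141999 1348253583511/5362490141999; 1190570681730/5362490141999 38619553683829/21449960567996 -31943667025639/21449960567996; 1348253583511/5362490141999 -31943667025639/21449960567996 40717712585389/21449960567996]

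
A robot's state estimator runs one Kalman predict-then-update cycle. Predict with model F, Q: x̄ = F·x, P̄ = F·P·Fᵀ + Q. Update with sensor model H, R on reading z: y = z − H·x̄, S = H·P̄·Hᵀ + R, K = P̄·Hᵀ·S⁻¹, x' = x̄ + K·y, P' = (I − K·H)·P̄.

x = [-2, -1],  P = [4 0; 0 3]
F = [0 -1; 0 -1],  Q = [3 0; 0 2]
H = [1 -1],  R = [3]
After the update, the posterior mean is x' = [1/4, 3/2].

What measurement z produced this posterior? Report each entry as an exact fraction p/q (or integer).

x̄ = F·x = [1, 1]
P̄ = F·P·Fᵀ + Q = [6 3; 3 5]
S = H·P̄·Hᵀ + R = [8]
K = P̄·Hᵀ·S⁻¹ = [3/8; -1/4]
x' − x̄ = [-3/4, 1/2] = K·y
y = (KᵀK)⁻¹·Kᵀ·(x' − x̄) = [-2]
z = y + H·x̄ = [-2] + [0] = [-2]

z = [-2]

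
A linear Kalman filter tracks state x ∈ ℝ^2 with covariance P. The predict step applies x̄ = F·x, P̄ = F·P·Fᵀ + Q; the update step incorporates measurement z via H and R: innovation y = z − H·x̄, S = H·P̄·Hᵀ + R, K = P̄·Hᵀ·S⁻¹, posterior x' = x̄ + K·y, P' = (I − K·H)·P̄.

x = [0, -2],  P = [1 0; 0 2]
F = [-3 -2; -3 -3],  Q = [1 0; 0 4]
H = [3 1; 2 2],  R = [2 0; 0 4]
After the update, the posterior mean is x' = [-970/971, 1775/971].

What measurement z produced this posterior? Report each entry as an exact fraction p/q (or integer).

z = [-2, 3]

x̄ = F·x = [4, 6]
P̄ = F·P·Fᵀ + Q = [18 21; 21 31]
S = H·P̄·Hᵀ + R = [321 338; 338 368]
K = P̄·Hᵀ·S⁻¹ = [309/971 -78/971; -140/971 403/971]
x' − x̄ = [-4854/971, -4051/971] = K·y
y = (KᵀK)⁻¹·Kᵀ·(x' − x̄) = [-20, -17]
z = y + H·x̄ = [-20, -17] + [18, 20] = [-2, 3]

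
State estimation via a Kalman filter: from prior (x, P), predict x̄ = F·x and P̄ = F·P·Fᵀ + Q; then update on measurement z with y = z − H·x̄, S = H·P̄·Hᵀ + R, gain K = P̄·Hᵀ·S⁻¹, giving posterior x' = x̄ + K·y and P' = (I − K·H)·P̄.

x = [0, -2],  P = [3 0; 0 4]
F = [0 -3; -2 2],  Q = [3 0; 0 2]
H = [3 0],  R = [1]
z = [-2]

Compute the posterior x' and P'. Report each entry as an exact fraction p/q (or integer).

x' = [-57/88, 1/11]
P' = [39/352 -3/44; -3/44 168/11]

x̄ = F·x = [6, -4]
P̄ = F·P·Fᵀ + Q = [39 -24; -24 30]
y = z − H·x̄ = [-20]
S = H·P̄·Hᵀ + R = [352]
K = P̄·Hᵀ·S⁻¹ = [117/352; -9/44]
x' = x̄ + K·y = [-57/88, 1/11]
P' = (I − K·H)·P̄ = [39/352 -3/44; -3/44 168/11]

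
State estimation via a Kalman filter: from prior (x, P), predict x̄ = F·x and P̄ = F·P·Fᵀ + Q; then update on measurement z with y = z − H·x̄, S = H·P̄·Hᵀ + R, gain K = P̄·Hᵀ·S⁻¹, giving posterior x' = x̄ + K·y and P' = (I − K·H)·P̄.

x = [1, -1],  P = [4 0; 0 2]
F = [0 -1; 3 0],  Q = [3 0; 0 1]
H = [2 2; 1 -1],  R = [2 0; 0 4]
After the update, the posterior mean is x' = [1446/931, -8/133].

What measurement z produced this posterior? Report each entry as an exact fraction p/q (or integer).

x̄ = F·x = [1, 3]
P̄ = F·P·Fᵀ + Q = [5 0; 0 37]
S = H·P̄·Hᵀ + R = [170 -64; -64 46]
K = P̄·Hᵀ·S⁻¹ = [195/931 745/1862; 37/133 -111/266]
x' − x̄ = [515/931, -407/133] = K·y
y = (KᵀK)⁻¹·Kᵀ·(x' − x̄) = [-5, 4]
z = y + H·x̄ = [-5, 4] + [8, -2] = [3, 2]

z = [3, 2]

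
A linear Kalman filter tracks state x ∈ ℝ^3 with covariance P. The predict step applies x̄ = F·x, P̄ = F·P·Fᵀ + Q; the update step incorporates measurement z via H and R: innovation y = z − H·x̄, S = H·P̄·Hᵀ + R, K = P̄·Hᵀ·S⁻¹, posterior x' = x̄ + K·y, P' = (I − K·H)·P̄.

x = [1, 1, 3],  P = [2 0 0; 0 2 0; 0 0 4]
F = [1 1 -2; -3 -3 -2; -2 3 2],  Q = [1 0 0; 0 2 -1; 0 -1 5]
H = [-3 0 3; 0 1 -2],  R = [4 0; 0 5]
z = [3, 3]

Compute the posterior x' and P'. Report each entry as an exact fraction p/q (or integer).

x̄ = F·x = [-4, -12, 7]
P̄ = F·P·Fᵀ + Q = [21 4 -14; 4 54 -23; -14 -23 47]
y = z − H·x̄ = [-30, 29]
S = H·P̄·Hᵀ + R = [868 -447; -447 339]
K = P̄·Hᵀ·S⁻¹ = [-7097/31481 -19159/94443; 5747/31481 50593/94443; 3246/31481 -6585/31481]
x' = x̄ + K·y = [-294653/94443, -183349/94443, -67978/31481]
P' = (I − K·H)·P̄ = [360836/94443 569101/94443 110816/31481; 569101/94443 1437143/94443 197363/31481; 110816/31481 197363/31481 115144/31481]

x' = [-294653/94443, -183349/94443, -67978/31481]
P' = [360836/94443 569101/94443 110816/31481; 569101/94443 1437143/94443 197363/31481; 110816/31481 197363/31481 115144/31481]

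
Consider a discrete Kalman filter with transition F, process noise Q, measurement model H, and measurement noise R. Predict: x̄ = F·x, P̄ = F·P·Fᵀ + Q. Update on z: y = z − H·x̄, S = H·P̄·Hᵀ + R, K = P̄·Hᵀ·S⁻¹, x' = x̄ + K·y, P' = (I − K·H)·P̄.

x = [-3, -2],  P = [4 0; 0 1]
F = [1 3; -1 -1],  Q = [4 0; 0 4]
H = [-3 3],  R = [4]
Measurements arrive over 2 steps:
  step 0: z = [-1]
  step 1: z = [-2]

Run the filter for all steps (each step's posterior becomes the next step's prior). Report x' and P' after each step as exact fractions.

step 0: x' = [-45/91, -61/91], P' = [251/91 227/91; 227/91 243/91]
step 1: x' = [1668/5227, -1718/5227], P' = [12777/5227 11264/5227; 11264/5227 12064/5227]

step 0: x̄ = F·x = [-9, 5]
step 0: P̄ = F·P·Fᵀ + Q = [17 -7; -7 9]
step 0: y = z − H·x̄ = [-43]
step 0: S = H·P̄·Hᵀ + R = [364]
step 0: K = P̄·Hᵀ·S⁻¹ = [-18/91; 12/91]
step 0: x' = x̄ + K·y = [-45/91, -61/91]
step 0: P' = (I − K·H)·P̄ = [251/91 227/91; 227/91 243/91]
step 1: x̄ = F·x = [-228/91, 106/91]
step 1: P̄ = F·P·Fᵀ + Q = [4164/91 -1888/91; -1888/91 1312/91]
step 1: y = z − H·x̄ = [-1184/91]
step 1: S = H·P̄·Hᵀ + R = [83632/91]
step 1: K = P̄·Hᵀ·S⁻¹ = [-4539/20908; 600/5227]
step 1: x' = x̄ + K·y = [1668/5227, -1718/5227]
step 1: P' = (I − K·H)·P̄ = [12777/5227 11264/5227; 11264/5227 12064/5227]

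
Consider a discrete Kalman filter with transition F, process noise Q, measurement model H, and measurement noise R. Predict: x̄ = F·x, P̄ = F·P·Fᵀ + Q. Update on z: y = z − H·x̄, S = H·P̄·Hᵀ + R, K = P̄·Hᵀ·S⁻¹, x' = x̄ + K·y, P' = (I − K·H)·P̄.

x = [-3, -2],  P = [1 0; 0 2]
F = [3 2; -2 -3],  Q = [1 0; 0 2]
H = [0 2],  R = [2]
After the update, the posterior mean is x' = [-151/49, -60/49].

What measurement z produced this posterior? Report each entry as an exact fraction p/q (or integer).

z = [-3]

x̄ = F·x = [-13, 12]
P̄ = F·P·Fᵀ + Q = [18 -18; -18 24]
S = H·P̄·Hᵀ + R = [98]
K = P̄·Hᵀ·S⁻¹ = [-18/49; 24/49]
x' − x̄ = [486/49, -648/49] = K·y
y = (KᵀK)⁻¹·Kᵀ·(x' − x̄) = [-27]
z = y + H·x̄ = [-27] + [24] = [-3]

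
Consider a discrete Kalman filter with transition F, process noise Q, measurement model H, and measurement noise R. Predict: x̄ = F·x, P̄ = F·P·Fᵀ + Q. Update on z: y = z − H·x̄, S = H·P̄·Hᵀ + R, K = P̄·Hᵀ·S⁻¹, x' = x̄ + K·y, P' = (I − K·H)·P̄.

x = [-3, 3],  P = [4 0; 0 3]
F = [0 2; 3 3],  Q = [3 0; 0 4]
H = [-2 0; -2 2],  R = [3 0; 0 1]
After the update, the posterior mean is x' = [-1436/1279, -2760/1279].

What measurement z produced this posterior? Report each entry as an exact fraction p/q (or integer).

x̄ = F·x = [6, 0]
P̄ = F·P·Fᵀ + Q = [15 18; 18 67]
S = H·P̄·Hᵀ + R = [63 -12; -12 185]
K = P̄·Hᵀ·S⁻¹ = [-1826/3837 2/1279; -1828/3837 638/1279]
x' − x̄ = [-9110/1279, -2760/1279] = K·y
y = (KᵀK)⁻¹·Kᵀ·(x' − x̄) = [15, 10]
z = y + H·x̄ = [15, 10] + [-12, -12] = [3, -2]

z = [3, -2]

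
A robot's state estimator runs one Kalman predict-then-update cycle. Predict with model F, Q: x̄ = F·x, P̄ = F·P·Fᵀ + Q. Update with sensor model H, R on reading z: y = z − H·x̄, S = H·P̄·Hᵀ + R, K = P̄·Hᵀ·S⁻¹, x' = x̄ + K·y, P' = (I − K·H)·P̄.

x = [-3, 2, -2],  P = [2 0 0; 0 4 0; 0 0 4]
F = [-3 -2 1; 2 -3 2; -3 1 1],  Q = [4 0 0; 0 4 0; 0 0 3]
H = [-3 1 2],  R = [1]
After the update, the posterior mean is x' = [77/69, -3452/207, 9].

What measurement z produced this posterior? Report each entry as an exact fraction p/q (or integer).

x̄ = F·x = [3, -16, 9]
P̄ = F·P·Fᵀ + Q = [42 20 14; 20 64 -16; 14 -16 29]
S = H·P̄·Hᵀ + R = [207]
K = P̄·Hᵀ·S⁻¹ = [-26/69; -28/207; 0]
x' − x̄ = [-130/69, -140/207, 0] = K·y
y = (KᵀK)⁻¹·Kᵀ·(x' − x̄) = [5]
z = y + H·x̄ = [5] + [-7] = [-2]

z = [-2]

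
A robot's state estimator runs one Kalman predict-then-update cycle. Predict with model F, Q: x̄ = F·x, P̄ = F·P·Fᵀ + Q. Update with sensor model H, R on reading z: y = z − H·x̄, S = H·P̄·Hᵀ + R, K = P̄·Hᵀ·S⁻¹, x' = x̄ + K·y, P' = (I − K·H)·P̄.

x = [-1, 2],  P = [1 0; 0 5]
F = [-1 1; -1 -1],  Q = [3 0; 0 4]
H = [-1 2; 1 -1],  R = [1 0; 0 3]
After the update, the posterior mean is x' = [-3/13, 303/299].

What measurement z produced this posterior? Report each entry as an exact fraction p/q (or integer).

x̄ = F·x = [3, -1]
P̄ = F·P·Fᵀ + Q = [9 -4; -4 10]
S = H·P̄·Hᵀ + R = [66 -41; -41 30]
K = P̄·Hᵀ·S⁻¹ = [1/13 7/13; 146/299 60/299]
x' − x̄ = [-42/13, 602/299] = K·y
y = (KᵀK)⁻¹·Kᵀ·(x' − x̄) = [7, -7]
z = y + H·x̄ = [7, -7] + [-5, 4] = [2, -3]

z = [2, -3]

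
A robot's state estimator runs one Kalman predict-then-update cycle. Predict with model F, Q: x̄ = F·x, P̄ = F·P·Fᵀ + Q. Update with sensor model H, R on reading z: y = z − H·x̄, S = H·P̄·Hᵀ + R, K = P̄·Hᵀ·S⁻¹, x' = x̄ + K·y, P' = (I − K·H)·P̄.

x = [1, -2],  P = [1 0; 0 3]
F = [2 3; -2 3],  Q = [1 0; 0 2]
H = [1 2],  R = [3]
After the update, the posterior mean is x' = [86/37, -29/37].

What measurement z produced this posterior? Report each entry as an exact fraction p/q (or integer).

z = [1]

x̄ = F·x = [-4, -8]
P̄ = F·P·Fᵀ + Q = [32 23; 23 33]
S = H·P̄·Hᵀ + R = [259]
K = P̄·Hᵀ·S⁻¹ = [78/259; 89/259]
x' − x̄ = [234/37, 267/37] = K·y
y = (KᵀK)⁻¹·Kᵀ·(x' − x̄) = [21]
z = y + H·x̄ = [21] + [-20] = [1]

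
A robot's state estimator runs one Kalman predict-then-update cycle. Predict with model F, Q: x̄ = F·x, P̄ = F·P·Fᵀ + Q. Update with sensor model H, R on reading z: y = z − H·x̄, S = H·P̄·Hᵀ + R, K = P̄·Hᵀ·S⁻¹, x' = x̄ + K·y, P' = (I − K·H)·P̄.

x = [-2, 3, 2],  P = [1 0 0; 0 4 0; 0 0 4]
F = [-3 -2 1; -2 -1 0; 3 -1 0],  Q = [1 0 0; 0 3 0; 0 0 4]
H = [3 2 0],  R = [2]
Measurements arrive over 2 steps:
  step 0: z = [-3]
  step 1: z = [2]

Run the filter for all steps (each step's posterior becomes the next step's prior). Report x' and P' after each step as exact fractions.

step 0: x̄ = F·x = [2, 1, -9]
step 0: P̄ = F·P·Fᵀ + Q = [30 14 -1; 14 11 -2; -1 -2 17]
step 0: y = z − H·x̄ = [-11]
step 0: S = H·P̄·Hᵀ + R = [484]
step 0: K = P̄·Hᵀ·S⁻¹ = [59/242; 16/121; -7/484]
step 0: x' = x̄ + K·y = [-15/22, -5/11, -389/44]
step 0: P' = (I − K·H)·P̄ = [149/121 -194/121 171/242; -194/121 307/121 -130/121; 171/242 -130/121 8179/484]
step 1: x̄ = F·x = [-259/44, 20/11, -35/22]
step 1: P̄ = F·P·Fᵀ + Q = [9655/484 109/121 483/242; 109/121 490/121 -393/121; 483/242 -393/121 3296/121]
step 1: y = z − H·x̄ = [705/44]
step 1: S = H·P̄·Hᵀ + R = [100935/484]
step 1: K = P̄·Hᵀ·S⁻¹ = [29837/100935; 5228/100935; -82/33645]
step 1: x' = x̄ + K·y = [-7738/6729, 17819/6729, -3656/2243]
step 1: P' = (I − K·H)·P̄ = [174134/100935 -231364/100935 72206/33645; -231364/100935 352274/100935 -108391/33645; 72206/33645 -108391/33645 305479/11215]

step 0: x' = [-15/22, -5/11, -389/44], P' = [149/121 -194/121 171/242; -194/121 307/121 -130/121; 171/242 -130/121 8179/484]
step 1: x' = [-7738/6729, 17819/6729, -3656/2243], P' = [174134/100935 -231364/100935 72206/33645; -231364/100935 352274/100935 -108391/33645; 72206/33645 -108391/33645 305479/11215]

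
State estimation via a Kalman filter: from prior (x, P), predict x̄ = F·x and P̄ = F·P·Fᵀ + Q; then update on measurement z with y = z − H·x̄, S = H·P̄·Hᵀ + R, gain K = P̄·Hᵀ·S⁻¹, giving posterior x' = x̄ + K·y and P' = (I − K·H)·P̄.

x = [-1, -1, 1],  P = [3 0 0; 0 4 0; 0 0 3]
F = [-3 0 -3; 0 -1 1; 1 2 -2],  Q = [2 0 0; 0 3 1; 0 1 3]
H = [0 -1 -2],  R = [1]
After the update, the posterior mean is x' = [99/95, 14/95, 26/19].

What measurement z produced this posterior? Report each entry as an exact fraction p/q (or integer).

z = [-3]

x̄ = F·x = [0, 2, -5]
P̄ = F·P·Fᵀ + Q = [56 -9 9; -9 10 -13; 9 -13 34]
S = H·P̄·Hᵀ + R = [95]
K = P̄·Hᵀ·S⁻¹ = [-9/95; 16/95; -11/19]
x' − x̄ = [99/95, -176/95, 121/19] = K·y
y = (KᵀK)⁻¹·Kᵀ·(x' − x̄) = [-11]
z = y + H·x̄ = [-11] + [8] = [-3]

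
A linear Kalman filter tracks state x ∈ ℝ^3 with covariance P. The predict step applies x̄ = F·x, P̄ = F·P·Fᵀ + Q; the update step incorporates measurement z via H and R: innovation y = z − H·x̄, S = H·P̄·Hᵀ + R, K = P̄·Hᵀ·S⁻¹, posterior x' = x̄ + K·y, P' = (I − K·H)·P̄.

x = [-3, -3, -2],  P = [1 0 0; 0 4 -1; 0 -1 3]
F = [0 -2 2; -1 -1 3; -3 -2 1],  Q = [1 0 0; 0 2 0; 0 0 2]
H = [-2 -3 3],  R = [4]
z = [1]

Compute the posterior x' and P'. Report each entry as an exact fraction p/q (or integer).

x̄ = F·x = [2, 0, 13]
P̄ = F·P·Fᵀ + Q = [37 34 28; 34 40 27; 28 27 34]
y = z − H·x̄ = [-34]
S = H·P̄·Hᵀ + R = [404]
K = P̄·Hᵀ·S⁻¹ = [-23/101; -107/404; -35/404]
x' = x̄ + K·y = [984/101, 1819/202, 3221/202]
P' = (I − K·H)·P̄ = [1621/101 973/101 2023/101; 973/101 4711/404 7163/404; 2023/101 7163/404 12511/404]

x' = [984/101, 1819/202, 3221/202]
P' = [1621/101 973/101 2023/101; 973/101 4711/404 7163/404; 2023/101 7163/404 12511/404]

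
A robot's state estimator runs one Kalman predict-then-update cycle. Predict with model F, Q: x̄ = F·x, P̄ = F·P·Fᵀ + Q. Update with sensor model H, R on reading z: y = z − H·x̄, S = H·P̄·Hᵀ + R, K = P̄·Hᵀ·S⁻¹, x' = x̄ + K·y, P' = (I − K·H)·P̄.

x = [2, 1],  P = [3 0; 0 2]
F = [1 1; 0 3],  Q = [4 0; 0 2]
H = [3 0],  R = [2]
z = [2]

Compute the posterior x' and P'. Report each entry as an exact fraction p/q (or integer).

x̄ = F·x = [3, 3]
P̄ = F·P·Fᵀ + Q = [9 6; 6 20]
y = z − H·x̄ = [-7]
S = H·P̄·Hᵀ + R = [83]
K = P̄·Hᵀ·S⁻¹ = [27/83; 18/83]
x' = x̄ + K·y = [60/83, 123/83]
P' = (I − K·H)·P̄ = [18/83 12/83; 12/83 1336/83]

x' = [60/83, 123/83]
P' = [18/83 12/83; 12/83 1336/83]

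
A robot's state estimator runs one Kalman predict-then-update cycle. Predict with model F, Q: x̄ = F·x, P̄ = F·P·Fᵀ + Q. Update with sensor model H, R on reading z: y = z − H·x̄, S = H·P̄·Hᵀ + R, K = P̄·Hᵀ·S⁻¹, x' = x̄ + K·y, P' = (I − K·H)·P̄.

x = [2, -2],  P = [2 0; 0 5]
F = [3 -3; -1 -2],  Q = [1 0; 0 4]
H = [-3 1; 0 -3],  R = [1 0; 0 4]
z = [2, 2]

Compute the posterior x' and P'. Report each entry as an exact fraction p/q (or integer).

x' = [-4348/5011, -10310/15033]
P' = [800/5011 2192/15033; 2192/15033 19636/45099]

x̄ = F·x = [12, 2]
P̄ = F·P·Fᵀ + Q = [64 24; 24 26]
y = z − H·x̄ = [36, 8]
S = H·P̄·Hᵀ + R = [459 138; 138 238]
K = P̄·Hᵀ·S⁻¹ = [-5008/15033 -548/5011; -92/45099 -4909/15033]
x' = x̄ + K·y = [-4348/5011, -10310/15033]
P' = (I − K·H)·P̄ = [800/5011 2192/15033; 2192/15033 19636/45099]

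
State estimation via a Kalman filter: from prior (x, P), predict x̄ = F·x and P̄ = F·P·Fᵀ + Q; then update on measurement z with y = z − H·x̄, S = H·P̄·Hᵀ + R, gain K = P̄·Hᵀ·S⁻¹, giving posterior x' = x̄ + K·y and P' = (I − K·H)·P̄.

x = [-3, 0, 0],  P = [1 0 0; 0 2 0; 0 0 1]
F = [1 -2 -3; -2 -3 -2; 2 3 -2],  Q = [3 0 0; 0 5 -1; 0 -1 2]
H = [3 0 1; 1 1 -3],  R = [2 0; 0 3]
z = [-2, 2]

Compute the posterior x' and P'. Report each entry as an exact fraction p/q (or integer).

x' = [-70571/91415, 310959/91415, 14961/91415]
P' = [22363/91415 -44947/91415 -14723/91415; -44947/91415 564868/91415 154187/91415; -14723/91415 154187/91415 67993/91415]

x̄ = F·x = [-3, 6, -6]
P̄ = F·P·Fᵀ + Q = [21 16 -4; 16 31 -19; -4 -19 28]
y = z − H·x̄ = [13, -19]
S = H·P̄·Hᵀ + R = [195 40; 40 477]
K = P̄·Hᵀ·S⁻¹ = [26183/91415 1439/18283; 9673/91415 3824/18283; 11912/91415 -4301/18283]
x' = x̄ + K·y = [-70571/91415, 310959/91415, 14961/91415]
P' = (I − K·H)·P̄ = [22363/91415 -44947/91415 -14723/91415; -44947/91415 564868/91415 154187/91415; -14723/91415 154187/91415 67993/91415]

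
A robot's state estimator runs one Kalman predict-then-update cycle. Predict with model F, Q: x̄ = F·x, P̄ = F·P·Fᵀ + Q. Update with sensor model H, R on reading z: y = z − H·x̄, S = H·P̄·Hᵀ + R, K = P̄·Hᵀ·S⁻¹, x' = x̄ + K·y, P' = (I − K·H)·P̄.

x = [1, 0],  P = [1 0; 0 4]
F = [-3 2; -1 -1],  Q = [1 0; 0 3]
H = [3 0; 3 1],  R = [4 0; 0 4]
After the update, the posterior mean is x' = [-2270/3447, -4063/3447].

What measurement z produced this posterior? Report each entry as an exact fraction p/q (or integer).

x̄ = F·x = [-3, -1]
P̄ = F·P·Fᵀ + Q = [26 -5; -5 8]
S = H·P̄·Hᵀ + R = [238 219; 219 216]
K = P̄·Hᵀ·S⁻¹ = [287/1149 292/3447; -569/1149 1619/3447]
x' − x̄ = [8071/3447, -616/3447] = K·y
y = (KᵀK)⁻¹·Kᵀ·(x' − x̄) = [7, 7]
z = y + H·x̄ = [7, 7] + [-9, -10] = [-2, -3]

z = [-2, -3]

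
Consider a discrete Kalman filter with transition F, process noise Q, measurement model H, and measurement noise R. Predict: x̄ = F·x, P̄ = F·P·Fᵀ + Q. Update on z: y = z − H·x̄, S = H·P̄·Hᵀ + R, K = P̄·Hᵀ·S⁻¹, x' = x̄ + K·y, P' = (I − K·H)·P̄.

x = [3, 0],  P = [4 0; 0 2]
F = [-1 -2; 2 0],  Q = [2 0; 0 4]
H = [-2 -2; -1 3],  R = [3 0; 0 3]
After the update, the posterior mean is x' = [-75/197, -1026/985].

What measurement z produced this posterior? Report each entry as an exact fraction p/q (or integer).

x̄ = F·x = [-3, 6]
P̄ = F·P·Fᵀ + Q = [14 -8; -8 20]
S = H·P̄·Hᵀ + R = [75 -60; -60 245]
K = P̄·Hᵀ·S⁻¹ = [-348/985 -238/985; -24/197 244/985]
x' − x̄ = [516/197, -6936/985] = K·y
y = (KᵀK)⁻¹·Kᵀ·(x' − x̄) = [9, -24]
z = y + H·x̄ = [9, -24] + [-6, 21] = [3, -3]

z = [3, -3]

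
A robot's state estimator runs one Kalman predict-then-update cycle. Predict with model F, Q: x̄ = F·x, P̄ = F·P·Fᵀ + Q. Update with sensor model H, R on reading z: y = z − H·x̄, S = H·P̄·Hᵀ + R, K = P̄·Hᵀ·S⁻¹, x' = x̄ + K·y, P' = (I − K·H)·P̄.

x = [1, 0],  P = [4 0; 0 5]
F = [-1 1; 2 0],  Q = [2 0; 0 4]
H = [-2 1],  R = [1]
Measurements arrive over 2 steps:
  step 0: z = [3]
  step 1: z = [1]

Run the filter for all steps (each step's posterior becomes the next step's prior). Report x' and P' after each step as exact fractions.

step 0: x' = [-67/97, 158/97], P' = [167/97 304/97; 304/97 644/97]
step 1: x' = [33/329, 1294/1645], P' = [789/329 1474/329; 1474/329 15248/1645]

step 0: x̄ = F·x = [-1, 2]
step 0: P̄ = F·P·Fᵀ + Q = [11 -8; -8 20]
step 0: y = z − H·x̄ = [-1]
step 0: S = H·P̄·Hᵀ + R = [97]
step 0: K = P̄·Hᵀ·S⁻¹ = [-30/97; 36/97]
step 0: x' = x̄ + K·y = [-67/97, 158/97]
step 0: P' = (I − K·H)·P̄ = [167/97 304/97; 304/97 644/97]
step 1: x̄ = F·x = [225/97, -134/97]
step 1: P̄ = F·P·Fᵀ + Q = [397/97 274/97; 274/97 1056/97]
step 1: y = z − H·x̄ = [681/97]
step 1: S = H·P̄·Hᵀ + R = [1645/97]
step 1: K = P̄·Hᵀ·S⁻¹ = [-104/329; 508/1645]
step 1: x' = x̄ + K·y = [33/329, 1294/1645]
step 1: P' = (I − K·H)·P̄ = [789/329 1474/329; 1474/329 15248/1645]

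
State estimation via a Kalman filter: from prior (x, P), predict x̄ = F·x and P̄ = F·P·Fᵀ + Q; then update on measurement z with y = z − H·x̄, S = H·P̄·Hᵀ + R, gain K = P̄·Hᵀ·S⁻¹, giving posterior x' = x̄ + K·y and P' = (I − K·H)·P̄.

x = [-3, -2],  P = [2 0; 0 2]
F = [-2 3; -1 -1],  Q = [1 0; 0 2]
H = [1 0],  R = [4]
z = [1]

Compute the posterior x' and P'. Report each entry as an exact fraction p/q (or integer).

x' = [27/31, 153/31]
P' = [108/31 -8/31; -8/31 182/31]

x̄ = F·x = [0, 5]
P̄ = F·P·Fᵀ + Q = [27 -2; -2 6]
y = z − H·x̄ = [1]
S = H·P̄·Hᵀ + R = [31]
K = P̄·Hᵀ·S⁻¹ = [27/31; -2/31]
x' = x̄ + K·y = [27/31, 153/31]
P' = (I − K·H)·P̄ = [108/31 -8/31; -8/31 182/31]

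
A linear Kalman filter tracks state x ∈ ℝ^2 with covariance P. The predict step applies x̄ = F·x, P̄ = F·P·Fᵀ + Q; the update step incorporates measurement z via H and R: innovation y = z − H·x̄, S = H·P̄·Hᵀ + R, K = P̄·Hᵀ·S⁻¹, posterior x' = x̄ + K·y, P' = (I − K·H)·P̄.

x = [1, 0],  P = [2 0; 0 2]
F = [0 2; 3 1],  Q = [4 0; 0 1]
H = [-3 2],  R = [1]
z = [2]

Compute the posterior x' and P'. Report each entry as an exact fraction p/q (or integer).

x' = [112/145, 63/29]
P' = [956/145 284/29; 284/29 429/29]

x̄ = F·x = [0, 3]
P̄ = F·P·Fᵀ + Q = [12 4; 4 21]
y = z − H·x̄ = [-4]
S = H·P̄·Hᵀ + R = [145]
K = P̄·Hᵀ·S⁻¹ = [-28/145; 6/29]
x' = x̄ + K·y = [112/145, 63/29]
P' = (I − K·H)·P̄ = [956/145 284/29; 284/29 429/29]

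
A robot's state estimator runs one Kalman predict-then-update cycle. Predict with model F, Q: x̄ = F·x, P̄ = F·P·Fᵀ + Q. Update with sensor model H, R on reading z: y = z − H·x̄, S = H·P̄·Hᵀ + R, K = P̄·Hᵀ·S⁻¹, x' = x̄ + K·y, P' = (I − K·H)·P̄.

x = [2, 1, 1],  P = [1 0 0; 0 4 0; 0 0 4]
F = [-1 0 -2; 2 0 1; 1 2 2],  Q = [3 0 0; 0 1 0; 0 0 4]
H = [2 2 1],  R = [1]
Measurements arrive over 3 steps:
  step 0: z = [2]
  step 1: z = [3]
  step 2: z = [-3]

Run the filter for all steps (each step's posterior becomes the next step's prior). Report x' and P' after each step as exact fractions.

step 0: x̄ = F·x = [-4, 5, 6]
step 0: P̄ = F·P·Fᵀ + Q = [20 -10 -17; -10 9 10; -17 10 37]
step 0: y = z − H·x̄ = [-6]
step 0: S = H·P̄·Hᵀ + R = [46]
step 0: K = P̄·Hᵀ·S⁻¹ = [3/46; 4/23; 1/2]
step 0: x' = x̄ + K·y = [-101/23, 91/23, 3]
step 0: P' = (I − K·H)·P̄ = [911/46 -242/23 -37/2; -242/23 175/23 6; -37/2 6 51/2]
step 1: x̄ = F·x = [-37/23, -133/23, 219/23]
step 1: P̄ = F·P·Fᵀ + Q = [2337/46 87/46 -2335/46; 87/46 1459/46 -1471/46; -2335/46 -1471/46 4055/46]
step 1: y = z − H·x̄ = [190/23]
step 1: S = H·P̄·Hᵀ + R = [4757/46]
step 1: K = P̄·Hᵀ·S⁻¹ = [2513/4757; 1621/4757; -3557/4757]
step 1: x' = x̄ + K·y = [13107/4757, -14117/4757, 15911/4757]
step 1: P' = (I − K·H)·P̄ = [104390/4757 -79559/4757 -47149/4757; -79559/4757 93757/4757 -26775/4757; -47149/4757 -26775/4757 144291/4757]
step 2: x̄ = F·x = [-44929/4757, 42125/4757, 16695/4757]
step 2: P̄ = F·P·Fᵀ + Q = [507229/4757 -261617/4757 -226740/4757; -261617/4757 378012/4757 -110169/4757; -226740/4757 -110169/4757 354578/4757]
step 2: y = z − H·x̄ = [-25358/4757]
step 2: S = H·P̄·Hᵀ + R = [459727/4757]
step 2: K = P̄·Hᵀ·S⁻¹ = [264484/459727; 122621/459727; -319240/459727]
step 2: x' = x̄ + K·y = [-5751915/459727, 3417401/459727, 3315205/459727]
step 2: P' = (I − K·H)·P̄ = [34314711/459727 -32100839/459727 -4163260/459727; -32100839/459727 33371119/459727 -2417939/459727; -4163260/459727 -2417939/459727 12843158/459727]

step 0: x' = [-101/23, 91/23, 3], P' = [911/46 -242/23 -37/2; -242/23 175/23 6; -37/2 6 51/2]
step 1: x' = [13107/4757, -14117/4757, 15911/4757], P' = [104390/4757 -79559/4757 -47149/4757; -79559/4757 93757/4757 -26775/4757; -47149/4757 -26775/4757 144291/4757]
step 2: x' = [-5751915/459727, 3417401/459727, 3315205/459727], P' = [34314711/459727 -32100839/459727 -4163260/459727; -32100839/459727 33371119/459727 -2417939/459727; -4163260/459727 -2417939/459727 12843158/459727]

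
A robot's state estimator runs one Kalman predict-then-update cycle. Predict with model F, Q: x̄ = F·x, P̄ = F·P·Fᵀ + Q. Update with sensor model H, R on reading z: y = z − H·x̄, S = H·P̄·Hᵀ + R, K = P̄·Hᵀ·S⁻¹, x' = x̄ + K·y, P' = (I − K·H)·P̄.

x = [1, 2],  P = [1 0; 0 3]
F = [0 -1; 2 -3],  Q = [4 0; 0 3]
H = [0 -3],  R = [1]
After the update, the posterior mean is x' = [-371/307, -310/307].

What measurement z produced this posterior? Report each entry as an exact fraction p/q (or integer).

x̄ = F·x = [-2, -4]
P̄ = F·P·Fᵀ + Q = [7 9; 9 34]
S = H·P̄·Hᵀ + R = [307]
K = P̄·Hᵀ·S⁻¹ = [-27/307; -102/307]
x' − x̄ = [243/307, 918/307] = K·y
y = (KᵀK)⁻¹·Kᵀ·(x' − x̄) = [-9]
z = y + H·x̄ = [-9] + [12] = [3]

z = [3]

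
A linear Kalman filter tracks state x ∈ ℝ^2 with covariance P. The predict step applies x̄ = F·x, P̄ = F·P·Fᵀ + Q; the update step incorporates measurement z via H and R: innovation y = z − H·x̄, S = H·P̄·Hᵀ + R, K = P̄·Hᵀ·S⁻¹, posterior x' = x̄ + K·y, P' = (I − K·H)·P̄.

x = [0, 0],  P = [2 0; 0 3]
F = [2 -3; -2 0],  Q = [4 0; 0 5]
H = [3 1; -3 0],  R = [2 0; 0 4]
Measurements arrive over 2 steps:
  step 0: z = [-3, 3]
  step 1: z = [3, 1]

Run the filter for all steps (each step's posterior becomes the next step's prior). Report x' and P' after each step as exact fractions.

step 0: x̄ = F·x = [0, 0]
step 0: P̄ = F·P·Fᵀ + Q = [39 -8; -8 13]
step 0: y = z − H·x̄ = [-3, 3]
step 0: S = H·P̄·Hᵀ + R = [318 -327; -327 355]
step 0: K = P̄·Hᵀ·S⁻¹ = [436/5961 -521/1987; 3943/5961 1345/1987]
step 0: x' = x̄ + K·y = [-1999/1987, 92/1987]
step 0: P' = (I − K·H)·P̄ = [2084/5961 -5380/5961; -5380/5961 24026/5961]
step 1: x̄ = F·x = [-4274/1987, 3998/1987]
step 1: P̄ = F·P·Fᵀ + Q = [312974/5961 -40616/5961; -40616/5961 38141/5961]
step 1: y = z − H·x̄ = [14785/1987, -10835/1987]
step 1: S = H·P̄·Hᵀ + R = [2623133/5961 -898306/1987; -898306/1987 946870/1987]
step 1: K = P̄·Hᵀ·S⁻¹ = [1796612/15829123 -3527619/15829123; 7598677/15829123 7887939/15829123]
step 1: x' = x̄ + K·y = [-1443891/15829123, 45377682/15829123]
step 1: P' = (I − K·H)·P̄ = [4703492/15829123 -10517252/15829123; -10517252/15829123 46749110/15829123]

step 0: x' = [-1999/1987, 92/1987], P' = [2084/5961 -5380/5961; -5380/5961 24026/5961]
step 1: x' = [-1443891/15829123, 45377682/15829123], P' = [4703492/15829123 -10517252/15829123; -10517252/15829123 46749110/15829123]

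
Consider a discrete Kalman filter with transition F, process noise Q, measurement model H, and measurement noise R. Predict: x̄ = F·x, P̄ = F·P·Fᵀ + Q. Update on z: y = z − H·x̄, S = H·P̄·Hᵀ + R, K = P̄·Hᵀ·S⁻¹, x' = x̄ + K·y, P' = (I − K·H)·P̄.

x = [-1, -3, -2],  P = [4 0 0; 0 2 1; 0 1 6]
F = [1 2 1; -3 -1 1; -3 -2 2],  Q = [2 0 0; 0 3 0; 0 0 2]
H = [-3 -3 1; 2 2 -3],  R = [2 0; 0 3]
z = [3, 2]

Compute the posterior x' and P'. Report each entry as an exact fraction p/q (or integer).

x̄ = F·x = [-9, 4, 5]
P̄ = F·P·Fᵀ + Q = [24 -9 -6; -9 45 48; -6 48 62]
y = z − H·x̄ = [-17, 27]
S = H·P̄·Hᵀ + R = [271 -30; -30 261]
K = P̄·Hᵀ·S⁻¹ = [-1319/7759 3826/23277; -1980/7759 -2368/7759; -2196/7759 -9854/23277]
x' = x̄ + K·y = [-12974/7759, 760/7759, -12559/7759]
P' = (I − K·H)·P̄ = [57731/7759 -57147/7759 -886/7759; -57147/7759 59859/7759 4176/7759; -886/7759 4176/7759 5478/7759]

x' = [-12974/7759, 760/7759, -12559/7759]
P' = [57731/7759 -57147/7759 -886/7759; -57147/7759 59859/7759 4176/7759; -886/7759 4176/7759 5478/7759]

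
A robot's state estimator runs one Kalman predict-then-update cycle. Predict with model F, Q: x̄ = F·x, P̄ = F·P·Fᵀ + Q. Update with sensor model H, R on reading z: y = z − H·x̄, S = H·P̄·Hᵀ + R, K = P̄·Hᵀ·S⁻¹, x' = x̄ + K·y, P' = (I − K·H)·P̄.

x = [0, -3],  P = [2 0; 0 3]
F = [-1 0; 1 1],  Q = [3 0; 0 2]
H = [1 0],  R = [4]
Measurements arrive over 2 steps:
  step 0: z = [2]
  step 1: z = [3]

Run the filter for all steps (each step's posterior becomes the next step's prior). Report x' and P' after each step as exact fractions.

step 0: x' = [10/9, -31/9], P' = [20/9 -8/9; -8/9 59/9]
step 1: x' = [101/83, -243/83], P' = [188/83 -48/83; -48/83 731/83]

step 0: x̄ = F·x = [0, -3]
step 0: P̄ = F·P·Fᵀ + Q = [5 -2; -2 7]
step 0: y = z − H·x̄ = [2]
step 0: S = H·P̄·Hᵀ + R = [9]
step 0: K = P̄·Hᵀ·S⁻¹ = [5/9; -2/9]
step 0: x' = x̄ + K·y = [10/9, -31/9]
step 0: P' = (I − K·H)·P̄ = [20/9 -8/9; -8/9 59/9]
step 1: x̄ = F·x = [-10/9, -7/3]
step 1: P̄ = F·P·Fᵀ + Q = [47/9 -4/3; -4/3 9]
step 1: y = z − H·x̄ = [37/9]
step 1: S = H·P̄·Hᵀ + R = [83/9]
step 1: K = P̄·Hᵀ·S⁻¹ = [47/83; -12/83]
step 1: x' = x̄ + K·y = [101/83, -243/83]
step 1: P' = (I − K·H)·P̄ = [188/83 -48/83; -48/83 731/83]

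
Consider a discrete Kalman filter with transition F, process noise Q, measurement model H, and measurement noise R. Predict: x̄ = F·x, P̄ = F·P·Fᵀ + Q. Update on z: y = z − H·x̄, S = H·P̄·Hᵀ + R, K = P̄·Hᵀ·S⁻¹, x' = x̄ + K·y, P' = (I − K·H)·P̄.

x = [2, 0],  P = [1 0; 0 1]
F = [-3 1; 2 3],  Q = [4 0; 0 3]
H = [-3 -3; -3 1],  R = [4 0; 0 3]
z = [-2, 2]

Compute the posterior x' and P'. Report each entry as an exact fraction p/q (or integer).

x' = [-3432/8065, 8774/8065]
P' = [6833/32260 -3261/32260; -3261/32260 13737/32260]

x̄ = F·x = [-6, 4]
P̄ = F·P·Fᵀ + Q = [14 -3; -3 16]
y = z − H·x̄ = [-8, -20]
S = H·P̄·Hᵀ + R = [220 60; 60 163]
K = P̄·Hᵀ·S⁻¹ = [-2679/32260 -396/1613; -7857/32260 392/1613]
x' = x̄ + K·y = [-3432/8065, 8774/8065]
P' = (I − K·H)·P̄ = [6833/32260 -3261/32260; -3261/32260 13737/32260]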